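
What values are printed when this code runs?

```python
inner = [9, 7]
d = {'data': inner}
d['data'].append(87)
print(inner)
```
[9, 7, 87]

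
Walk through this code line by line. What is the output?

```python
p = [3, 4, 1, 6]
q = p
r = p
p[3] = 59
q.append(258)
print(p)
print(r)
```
[3, 4, 1, 59, 258]
[3, 4, 1, 59, 258]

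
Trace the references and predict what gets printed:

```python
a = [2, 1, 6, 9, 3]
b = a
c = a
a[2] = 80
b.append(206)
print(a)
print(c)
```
[2, 1, 80, 9, 3, 206]
[2, 1, 80, 9, 3, 206]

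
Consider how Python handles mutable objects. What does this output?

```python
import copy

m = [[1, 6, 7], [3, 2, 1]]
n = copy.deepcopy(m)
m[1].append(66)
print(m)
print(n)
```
[[1, 6, 7], [3, 2, 1, 66]]
[[1, 6, 7], [3, 2, 1]]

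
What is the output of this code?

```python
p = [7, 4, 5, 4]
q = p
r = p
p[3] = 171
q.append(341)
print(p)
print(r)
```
[7, 4, 5, 171, 341]
[7, 4, 5, 171, 341]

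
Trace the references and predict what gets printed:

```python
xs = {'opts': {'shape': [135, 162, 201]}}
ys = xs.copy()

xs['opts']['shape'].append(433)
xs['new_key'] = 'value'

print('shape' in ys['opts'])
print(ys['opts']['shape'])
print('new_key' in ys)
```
True
[135, 162, 201, 433]
False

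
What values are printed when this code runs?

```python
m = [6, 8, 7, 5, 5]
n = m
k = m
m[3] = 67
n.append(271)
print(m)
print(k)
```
[6, 8, 7, 67, 5, 271]
[6, 8, 7, 67, 5, 271]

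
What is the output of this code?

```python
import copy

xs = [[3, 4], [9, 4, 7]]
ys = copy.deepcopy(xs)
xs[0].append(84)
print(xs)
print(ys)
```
[[3, 4, 84], [9, 4, 7]]
[[3, 4], [9, 4, 7]]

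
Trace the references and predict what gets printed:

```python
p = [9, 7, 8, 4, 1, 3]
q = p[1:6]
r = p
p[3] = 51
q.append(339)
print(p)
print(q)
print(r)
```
[9, 7, 8, 51, 1, 3]
[7, 8, 4, 1, 3, 339]
[9, 7, 8, 51, 1, 3]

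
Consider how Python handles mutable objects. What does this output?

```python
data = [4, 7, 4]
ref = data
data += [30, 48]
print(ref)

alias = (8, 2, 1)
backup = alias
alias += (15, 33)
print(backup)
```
[4, 7, 4, 30, 48]
(8, 2, 1)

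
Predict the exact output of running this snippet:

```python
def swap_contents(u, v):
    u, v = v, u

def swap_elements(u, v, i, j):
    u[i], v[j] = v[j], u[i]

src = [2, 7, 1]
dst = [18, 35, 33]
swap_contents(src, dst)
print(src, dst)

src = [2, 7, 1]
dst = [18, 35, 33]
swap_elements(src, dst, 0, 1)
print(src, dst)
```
[2, 7, 1] [18, 35, 33]
[35, 7, 1] [18, 2, 33]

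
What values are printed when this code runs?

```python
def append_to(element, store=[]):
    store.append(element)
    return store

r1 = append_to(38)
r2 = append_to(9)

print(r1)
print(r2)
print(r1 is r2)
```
[38, 9]
[38, 9]
True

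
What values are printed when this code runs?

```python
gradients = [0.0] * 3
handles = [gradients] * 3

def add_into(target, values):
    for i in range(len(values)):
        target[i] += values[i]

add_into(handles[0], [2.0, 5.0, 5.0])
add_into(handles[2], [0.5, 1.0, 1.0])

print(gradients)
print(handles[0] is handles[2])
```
[2.5, 6.0, 6.0]
True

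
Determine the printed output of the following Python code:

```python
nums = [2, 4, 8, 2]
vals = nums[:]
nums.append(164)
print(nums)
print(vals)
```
[2, 4, 8, 2, 164]
[2, 4, 8, 2]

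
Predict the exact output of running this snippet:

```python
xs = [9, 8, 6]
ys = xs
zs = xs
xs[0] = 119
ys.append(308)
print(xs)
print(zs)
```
[119, 8, 6, 308]
[119, 8, 6, 308]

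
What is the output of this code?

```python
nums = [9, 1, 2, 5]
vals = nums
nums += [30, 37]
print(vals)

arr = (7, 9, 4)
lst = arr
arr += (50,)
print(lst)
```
[9, 1, 2, 5, 30, 37]
(7, 9, 4)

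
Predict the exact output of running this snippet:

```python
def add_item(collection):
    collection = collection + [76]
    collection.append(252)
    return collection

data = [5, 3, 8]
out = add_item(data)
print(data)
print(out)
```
[5, 3, 8]
[5, 3, 8, 76, 252]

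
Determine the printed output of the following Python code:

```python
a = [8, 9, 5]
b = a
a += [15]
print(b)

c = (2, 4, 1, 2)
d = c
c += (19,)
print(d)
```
[8, 9, 5, 15]
(2, 4, 1, 2)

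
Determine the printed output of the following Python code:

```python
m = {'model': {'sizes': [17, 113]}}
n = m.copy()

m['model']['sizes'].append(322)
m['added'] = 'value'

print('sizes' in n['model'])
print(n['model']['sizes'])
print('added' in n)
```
True
[17, 113, 322]
False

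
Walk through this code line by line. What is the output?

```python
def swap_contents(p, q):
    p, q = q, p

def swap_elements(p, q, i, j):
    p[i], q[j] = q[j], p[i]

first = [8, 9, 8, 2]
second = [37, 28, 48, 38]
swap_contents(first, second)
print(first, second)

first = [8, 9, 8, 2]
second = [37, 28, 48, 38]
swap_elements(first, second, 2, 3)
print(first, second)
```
[8, 9, 8, 2] [37, 28, 48, 38]
[8, 9, 38, 2] [37, 28, 48, 8]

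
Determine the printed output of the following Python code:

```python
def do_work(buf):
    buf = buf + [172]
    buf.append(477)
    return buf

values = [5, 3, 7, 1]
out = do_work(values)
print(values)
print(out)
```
[5, 3, 7, 1]
[5, 3, 7, 1, 172, 477]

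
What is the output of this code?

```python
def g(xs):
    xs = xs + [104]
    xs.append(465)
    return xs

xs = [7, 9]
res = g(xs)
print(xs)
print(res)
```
[7, 9]
[7, 9, 104, 465]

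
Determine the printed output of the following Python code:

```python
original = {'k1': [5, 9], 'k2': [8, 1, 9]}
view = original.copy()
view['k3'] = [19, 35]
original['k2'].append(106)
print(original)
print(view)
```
{'k1': [5, 9], 'k2': [8, 1, 9, 106]}
{'k1': [5, 9], 'k2': [8, 1, 9, 106], 'k3': [19, 35]}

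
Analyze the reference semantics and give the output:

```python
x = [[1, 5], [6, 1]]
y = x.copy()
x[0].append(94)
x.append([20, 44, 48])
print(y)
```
[[1, 5, 94], [6, 1]]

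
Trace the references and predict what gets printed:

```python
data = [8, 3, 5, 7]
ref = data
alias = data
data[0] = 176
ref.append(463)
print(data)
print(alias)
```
[176, 3, 5, 7, 463]
[176, 3, 5, 7, 463]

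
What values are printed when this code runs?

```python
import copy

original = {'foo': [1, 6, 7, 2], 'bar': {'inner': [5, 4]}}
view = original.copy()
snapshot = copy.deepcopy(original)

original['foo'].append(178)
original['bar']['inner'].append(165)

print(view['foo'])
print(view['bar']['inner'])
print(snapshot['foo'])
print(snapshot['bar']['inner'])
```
[1, 6, 7, 2, 178]
[5, 4, 165]
[1, 6, 7, 2]
[5, 4]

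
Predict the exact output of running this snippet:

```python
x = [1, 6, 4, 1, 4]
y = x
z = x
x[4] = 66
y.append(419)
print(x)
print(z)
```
[1, 6, 4, 1, 66, 419]
[1, 6, 4, 1, 66, 419]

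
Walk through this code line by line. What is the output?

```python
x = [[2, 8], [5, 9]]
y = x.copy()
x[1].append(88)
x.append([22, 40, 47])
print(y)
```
[[2, 8], [5, 9, 88]]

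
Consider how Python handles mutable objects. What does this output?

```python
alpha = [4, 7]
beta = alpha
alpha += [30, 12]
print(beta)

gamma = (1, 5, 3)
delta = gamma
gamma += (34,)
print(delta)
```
[4, 7, 30, 12]
(1, 5, 3)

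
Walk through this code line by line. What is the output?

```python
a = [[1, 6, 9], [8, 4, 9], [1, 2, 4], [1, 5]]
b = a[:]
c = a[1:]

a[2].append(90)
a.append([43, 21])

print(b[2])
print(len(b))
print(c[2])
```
[1, 2, 4, 90]
4
[1, 5]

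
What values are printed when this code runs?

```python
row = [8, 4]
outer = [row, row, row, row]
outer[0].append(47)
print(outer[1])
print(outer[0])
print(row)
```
[8, 4, 47]
[8, 4, 47]
[8, 4, 47]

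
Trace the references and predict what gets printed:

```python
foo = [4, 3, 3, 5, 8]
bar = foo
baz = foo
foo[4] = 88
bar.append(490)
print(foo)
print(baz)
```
[4, 3, 3, 5, 88, 490]
[4, 3, 3, 5, 88, 490]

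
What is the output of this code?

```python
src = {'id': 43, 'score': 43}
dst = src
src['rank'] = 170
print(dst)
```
{'id': 43, 'score': 43, 'rank': 170}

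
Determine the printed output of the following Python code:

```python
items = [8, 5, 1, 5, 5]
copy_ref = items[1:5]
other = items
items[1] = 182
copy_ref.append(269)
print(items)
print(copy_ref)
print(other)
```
[8, 182, 1, 5, 5]
[5, 1, 5, 5, 269]
[8, 182, 1, 5, 5]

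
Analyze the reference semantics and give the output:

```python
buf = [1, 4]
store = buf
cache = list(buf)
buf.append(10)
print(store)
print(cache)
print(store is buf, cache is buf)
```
[1, 4, 10]
[1, 4]
True False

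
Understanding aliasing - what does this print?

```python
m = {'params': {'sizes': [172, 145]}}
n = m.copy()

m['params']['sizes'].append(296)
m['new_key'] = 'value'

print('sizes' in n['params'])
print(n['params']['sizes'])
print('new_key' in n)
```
True
[172, 145, 296]
False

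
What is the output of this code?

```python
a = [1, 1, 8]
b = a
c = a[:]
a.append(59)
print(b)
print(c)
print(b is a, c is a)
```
[1, 1, 8, 59]
[1, 1, 8]
True False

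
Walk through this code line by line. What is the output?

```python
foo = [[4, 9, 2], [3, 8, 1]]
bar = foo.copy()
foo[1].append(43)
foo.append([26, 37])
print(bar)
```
[[4, 9, 2], [3, 8, 1, 43]]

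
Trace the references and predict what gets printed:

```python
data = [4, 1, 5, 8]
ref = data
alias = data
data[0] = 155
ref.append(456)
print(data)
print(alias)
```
[155, 1, 5, 8, 456]
[155, 1, 5, 8, 456]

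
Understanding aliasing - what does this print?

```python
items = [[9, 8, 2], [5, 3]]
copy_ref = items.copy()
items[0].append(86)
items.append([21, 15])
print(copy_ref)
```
[[9, 8, 2, 86], [5, 3]]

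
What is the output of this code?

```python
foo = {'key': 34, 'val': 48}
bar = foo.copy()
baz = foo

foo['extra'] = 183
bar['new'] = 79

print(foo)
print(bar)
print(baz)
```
{'key': 34, 'val': 48, 'extra': 183}
{'key': 34, 'val': 48, 'new': 79}
{'key': 34, 'val': 48, 'extra': 183}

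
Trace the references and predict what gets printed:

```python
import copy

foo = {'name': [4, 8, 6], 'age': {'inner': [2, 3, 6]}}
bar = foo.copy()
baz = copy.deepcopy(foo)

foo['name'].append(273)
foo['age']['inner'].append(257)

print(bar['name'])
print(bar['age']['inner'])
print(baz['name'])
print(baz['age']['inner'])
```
[4, 8, 6, 273]
[2, 3, 6, 257]
[4, 8, 6]
[2, 3, 6]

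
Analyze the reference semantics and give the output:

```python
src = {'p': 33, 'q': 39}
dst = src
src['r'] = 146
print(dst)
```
{'p': 33, 'q': 39, 'r': 146}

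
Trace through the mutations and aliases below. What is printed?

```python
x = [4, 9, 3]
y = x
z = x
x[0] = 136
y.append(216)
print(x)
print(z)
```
[136, 9, 3, 216]
[136, 9, 3, 216]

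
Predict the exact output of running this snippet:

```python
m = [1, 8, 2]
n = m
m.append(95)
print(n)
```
[1, 8, 2, 95]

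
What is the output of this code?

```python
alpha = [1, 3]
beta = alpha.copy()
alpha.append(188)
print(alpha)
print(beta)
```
[1, 3, 188]
[1, 3]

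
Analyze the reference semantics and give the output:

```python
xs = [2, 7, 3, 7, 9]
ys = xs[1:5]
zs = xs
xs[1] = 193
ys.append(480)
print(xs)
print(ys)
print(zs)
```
[2, 193, 3, 7, 9]
[7, 3, 7, 9, 480]
[2, 193, 3, 7, 9]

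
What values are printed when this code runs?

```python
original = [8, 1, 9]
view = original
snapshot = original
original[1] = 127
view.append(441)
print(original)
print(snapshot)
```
[8, 127, 9, 441]
[8, 127, 9, 441]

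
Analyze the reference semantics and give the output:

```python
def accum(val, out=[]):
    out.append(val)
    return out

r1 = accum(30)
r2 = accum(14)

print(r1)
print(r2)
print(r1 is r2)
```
[30, 14]
[30, 14]
True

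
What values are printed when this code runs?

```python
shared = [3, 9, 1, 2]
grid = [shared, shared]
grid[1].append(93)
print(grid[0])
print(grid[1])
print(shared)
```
[3, 9, 1, 2, 93]
[3, 9, 1, 2, 93]
[3, 9, 1, 2, 93]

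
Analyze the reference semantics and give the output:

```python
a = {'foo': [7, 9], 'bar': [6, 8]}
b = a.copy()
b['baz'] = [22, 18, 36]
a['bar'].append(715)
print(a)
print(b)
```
{'foo': [7, 9], 'bar': [6, 8, 715]}
{'foo': [7, 9], 'bar': [6, 8, 715], 'baz': [22, 18, 36]}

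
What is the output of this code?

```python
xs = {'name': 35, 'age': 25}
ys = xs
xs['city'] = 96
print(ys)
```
{'name': 35, 'age': 25, 'city': 96}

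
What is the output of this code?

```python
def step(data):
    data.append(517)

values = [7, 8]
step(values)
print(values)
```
[7, 8, 517]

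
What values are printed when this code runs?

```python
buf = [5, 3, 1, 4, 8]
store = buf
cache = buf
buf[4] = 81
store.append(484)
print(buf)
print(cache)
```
[5, 3, 1, 4, 81, 484]
[5, 3, 1, 4, 81, 484]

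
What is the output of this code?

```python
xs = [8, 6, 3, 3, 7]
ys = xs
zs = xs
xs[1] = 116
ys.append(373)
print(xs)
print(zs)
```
[8, 116, 3, 3, 7, 373]
[8, 116, 3, 3, 7, 373]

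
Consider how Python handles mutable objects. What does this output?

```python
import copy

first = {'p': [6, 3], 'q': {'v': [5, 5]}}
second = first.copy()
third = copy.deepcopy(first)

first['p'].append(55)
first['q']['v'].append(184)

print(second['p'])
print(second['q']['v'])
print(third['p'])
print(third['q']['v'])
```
[6, 3, 55]
[5, 5, 184]
[6, 3]
[5, 5]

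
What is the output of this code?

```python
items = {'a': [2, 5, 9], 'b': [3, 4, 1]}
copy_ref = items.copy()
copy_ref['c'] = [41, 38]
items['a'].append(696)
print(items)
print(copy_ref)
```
{'a': [2, 5, 9, 696], 'b': [3, 4, 1]}
{'a': [2, 5, 9, 696], 'b': [3, 4, 1], 'c': [41, 38]}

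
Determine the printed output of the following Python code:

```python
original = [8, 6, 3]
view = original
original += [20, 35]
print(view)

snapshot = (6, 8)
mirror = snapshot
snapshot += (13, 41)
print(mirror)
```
[8, 6, 3, 20, 35]
(6, 8)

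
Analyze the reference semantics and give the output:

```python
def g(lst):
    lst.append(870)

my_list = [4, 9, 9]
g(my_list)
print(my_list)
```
[4, 9, 9, 870]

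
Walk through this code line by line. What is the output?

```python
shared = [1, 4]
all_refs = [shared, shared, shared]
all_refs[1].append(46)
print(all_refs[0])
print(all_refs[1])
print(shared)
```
[1, 4, 46]
[1, 4, 46]
[1, 4, 46]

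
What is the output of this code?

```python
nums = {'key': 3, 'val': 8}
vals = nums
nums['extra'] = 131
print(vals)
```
{'key': 3, 'val': 8, 'extra': 131}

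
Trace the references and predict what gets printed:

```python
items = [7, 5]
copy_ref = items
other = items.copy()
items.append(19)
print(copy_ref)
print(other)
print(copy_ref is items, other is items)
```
[7, 5, 19]
[7, 5]
True False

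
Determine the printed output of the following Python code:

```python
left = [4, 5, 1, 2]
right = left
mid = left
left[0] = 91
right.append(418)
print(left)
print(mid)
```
[91, 5, 1, 2, 418]
[91, 5, 1, 2, 418]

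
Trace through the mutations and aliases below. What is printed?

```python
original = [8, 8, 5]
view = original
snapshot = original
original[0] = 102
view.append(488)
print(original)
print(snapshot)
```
[102, 8, 5, 488]
[102, 8, 5, 488]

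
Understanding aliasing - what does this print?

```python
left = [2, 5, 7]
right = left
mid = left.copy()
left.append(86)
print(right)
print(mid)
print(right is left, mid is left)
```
[2, 5, 7, 86]
[2, 5, 7]
True False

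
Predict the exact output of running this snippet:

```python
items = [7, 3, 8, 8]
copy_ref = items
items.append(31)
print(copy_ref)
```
[7, 3, 8, 8, 31]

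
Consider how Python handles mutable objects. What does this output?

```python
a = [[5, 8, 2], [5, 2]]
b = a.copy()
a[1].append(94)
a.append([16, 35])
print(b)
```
[[5, 8, 2], [5, 2, 94]]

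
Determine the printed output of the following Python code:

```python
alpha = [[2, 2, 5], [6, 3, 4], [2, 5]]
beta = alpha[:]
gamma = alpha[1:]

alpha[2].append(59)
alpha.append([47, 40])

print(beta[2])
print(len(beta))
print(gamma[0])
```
[2, 5, 59]
3
[6, 3, 4]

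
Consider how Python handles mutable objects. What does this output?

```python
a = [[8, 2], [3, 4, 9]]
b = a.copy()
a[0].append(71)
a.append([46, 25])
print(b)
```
[[8, 2, 71], [3, 4, 9]]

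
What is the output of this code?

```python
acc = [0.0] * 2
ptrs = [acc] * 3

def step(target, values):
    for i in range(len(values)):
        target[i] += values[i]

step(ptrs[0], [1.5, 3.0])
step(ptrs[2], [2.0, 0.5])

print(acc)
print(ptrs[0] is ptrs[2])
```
[3.5, 3.5]
True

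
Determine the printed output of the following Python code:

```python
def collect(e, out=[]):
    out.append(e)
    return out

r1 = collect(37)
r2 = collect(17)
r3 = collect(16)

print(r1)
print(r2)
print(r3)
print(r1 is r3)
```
[37, 17, 16]
[37, 17, 16]
[37, 17, 16]
True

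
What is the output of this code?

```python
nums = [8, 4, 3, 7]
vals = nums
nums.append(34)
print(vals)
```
[8, 4, 3, 7, 34]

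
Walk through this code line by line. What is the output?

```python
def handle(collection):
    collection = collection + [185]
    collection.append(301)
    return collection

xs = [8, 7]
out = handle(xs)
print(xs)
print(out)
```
[8, 7]
[8, 7, 185, 301]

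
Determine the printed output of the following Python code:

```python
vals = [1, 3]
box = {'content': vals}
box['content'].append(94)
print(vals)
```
[1, 3, 94]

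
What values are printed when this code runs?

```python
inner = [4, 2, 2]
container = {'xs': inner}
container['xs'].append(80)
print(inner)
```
[4, 2, 2, 80]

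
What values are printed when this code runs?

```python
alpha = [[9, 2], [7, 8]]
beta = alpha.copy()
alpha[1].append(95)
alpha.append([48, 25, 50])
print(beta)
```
[[9, 2], [7, 8, 95]]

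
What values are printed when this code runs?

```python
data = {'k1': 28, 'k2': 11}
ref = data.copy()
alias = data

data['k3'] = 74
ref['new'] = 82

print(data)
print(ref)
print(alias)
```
{'k1': 28, 'k2': 11, 'k3': 74}
{'k1': 28, 'k2': 11, 'new': 82}
{'k1': 28, 'k2': 11, 'k3': 74}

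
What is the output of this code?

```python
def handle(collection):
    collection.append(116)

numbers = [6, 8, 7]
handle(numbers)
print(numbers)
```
[6, 8, 7, 116]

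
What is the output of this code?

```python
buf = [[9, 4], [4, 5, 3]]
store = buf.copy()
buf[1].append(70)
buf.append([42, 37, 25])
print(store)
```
[[9, 4], [4, 5, 3, 70]]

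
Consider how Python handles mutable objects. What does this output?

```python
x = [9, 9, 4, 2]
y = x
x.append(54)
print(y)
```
[9, 9, 4, 2, 54]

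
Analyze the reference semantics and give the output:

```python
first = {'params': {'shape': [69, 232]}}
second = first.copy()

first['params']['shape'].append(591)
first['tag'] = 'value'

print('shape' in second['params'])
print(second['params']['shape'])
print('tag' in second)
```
True
[69, 232, 591]
False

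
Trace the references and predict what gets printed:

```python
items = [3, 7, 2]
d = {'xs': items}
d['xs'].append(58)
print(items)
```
[3, 7, 2, 58]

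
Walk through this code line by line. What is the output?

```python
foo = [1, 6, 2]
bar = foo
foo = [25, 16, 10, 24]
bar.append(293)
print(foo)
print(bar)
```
[25, 16, 10, 24]
[1, 6, 2, 293]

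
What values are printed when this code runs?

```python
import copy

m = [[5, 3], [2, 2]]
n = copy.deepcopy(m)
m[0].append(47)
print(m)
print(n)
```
[[5, 3, 47], [2, 2]]
[[5, 3], [2, 2]]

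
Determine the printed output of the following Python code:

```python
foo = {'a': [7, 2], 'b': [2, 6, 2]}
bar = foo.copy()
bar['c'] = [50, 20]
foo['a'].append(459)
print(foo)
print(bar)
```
{'a': [7, 2, 459], 'b': [2, 6, 2]}
{'a': [7, 2, 459], 'b': [2, 6, 2], 'c': [50, 20]}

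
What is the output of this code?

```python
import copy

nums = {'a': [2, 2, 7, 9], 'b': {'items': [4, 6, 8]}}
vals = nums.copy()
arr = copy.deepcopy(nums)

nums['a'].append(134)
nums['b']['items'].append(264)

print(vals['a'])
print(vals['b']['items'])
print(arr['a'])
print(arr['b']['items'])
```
[2, 2, 7, 9, 134]
[4, 6, 8, 264]
[2, 2, 7, 9]
[4, 6, 8]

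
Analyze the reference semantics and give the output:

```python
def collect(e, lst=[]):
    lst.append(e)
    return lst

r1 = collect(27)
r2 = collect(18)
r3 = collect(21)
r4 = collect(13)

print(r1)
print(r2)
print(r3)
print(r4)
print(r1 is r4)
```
[27, 18, 21, 13]
[27, 18, 21, 13]
[27, 18, 21, 13]
[27, 18, 21, 13]
True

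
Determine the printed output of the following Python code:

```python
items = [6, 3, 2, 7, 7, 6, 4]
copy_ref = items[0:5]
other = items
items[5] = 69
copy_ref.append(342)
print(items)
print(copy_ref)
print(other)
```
[6, 3, 2, 7, 7, 69, 4]
[6, 3, 2, 7, 7, 342]
[6, 3, 2, 7, 7, 69, 4]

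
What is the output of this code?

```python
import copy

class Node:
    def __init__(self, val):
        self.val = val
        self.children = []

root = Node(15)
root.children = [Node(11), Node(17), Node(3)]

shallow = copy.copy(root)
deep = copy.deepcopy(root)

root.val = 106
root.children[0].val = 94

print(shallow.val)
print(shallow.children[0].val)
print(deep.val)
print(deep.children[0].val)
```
15
94
15
11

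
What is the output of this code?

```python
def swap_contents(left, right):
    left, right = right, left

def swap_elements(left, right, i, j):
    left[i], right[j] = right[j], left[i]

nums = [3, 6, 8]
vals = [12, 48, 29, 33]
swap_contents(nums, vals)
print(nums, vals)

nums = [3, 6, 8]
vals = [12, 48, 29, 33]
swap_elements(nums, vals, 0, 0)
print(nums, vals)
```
[3, 6, 8] [12, 48, 29, 33]
[12, 6, 8] [3, 48, 29, 33]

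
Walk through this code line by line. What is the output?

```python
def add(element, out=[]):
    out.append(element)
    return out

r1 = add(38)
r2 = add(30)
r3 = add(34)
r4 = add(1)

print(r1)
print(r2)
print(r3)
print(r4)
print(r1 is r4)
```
[38, 30, 34, 1]
[38, 30, 34, 1]
[38, 30, 34, 1]
[38, 30, 34, 1]
True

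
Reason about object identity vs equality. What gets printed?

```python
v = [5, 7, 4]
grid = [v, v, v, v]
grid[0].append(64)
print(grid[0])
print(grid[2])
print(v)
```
[5, 7, 4, 64]
[5, 7, 4, 64]
[5, 7, 4, 64]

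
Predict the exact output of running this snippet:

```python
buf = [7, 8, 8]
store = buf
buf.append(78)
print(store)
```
[7, 8, 8, 78]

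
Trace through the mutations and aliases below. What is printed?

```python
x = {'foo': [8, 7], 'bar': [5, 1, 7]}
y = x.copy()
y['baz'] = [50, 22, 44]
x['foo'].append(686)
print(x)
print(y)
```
{'foo': [8, 7, 686], 'bar': [5, 1, 7]}
{'foo': [8, 7, 686], 'bar': [5, 1, 7], 'baz': [50, 22, 44]}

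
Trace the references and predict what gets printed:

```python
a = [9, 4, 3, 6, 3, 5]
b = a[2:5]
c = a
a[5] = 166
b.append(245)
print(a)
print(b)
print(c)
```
[9, 4, 3, 6, 3, 166]
[3, 6, 3, 245]
[9, 4, 3, 6, 3, 166]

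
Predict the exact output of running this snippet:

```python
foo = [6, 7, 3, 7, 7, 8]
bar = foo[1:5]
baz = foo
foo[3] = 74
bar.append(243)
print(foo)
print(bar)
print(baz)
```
[6, 7, 3, 74, 7, 8]
[7, 3, 7, 7, 243]
[6, 7, 3, 74, 7, 8]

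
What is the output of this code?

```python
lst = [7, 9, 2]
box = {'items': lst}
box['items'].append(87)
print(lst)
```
[7, 9, 2, 87]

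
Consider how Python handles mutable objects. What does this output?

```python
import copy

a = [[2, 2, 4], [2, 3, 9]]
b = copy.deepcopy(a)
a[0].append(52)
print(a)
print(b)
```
[[2, 2, 4, 52], [2, 3, 9]]
[[2, 2, 4], [2, 3, 9]]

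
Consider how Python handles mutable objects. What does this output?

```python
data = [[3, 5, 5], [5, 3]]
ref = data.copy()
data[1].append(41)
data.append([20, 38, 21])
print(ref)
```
[[3, 5, 5], [5, 3, 41]]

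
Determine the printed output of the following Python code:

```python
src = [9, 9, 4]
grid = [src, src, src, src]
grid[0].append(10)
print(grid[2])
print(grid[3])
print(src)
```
[9, 9, 4, 10]
[9, 9, 4, 10]
[9, 9, 4, 10]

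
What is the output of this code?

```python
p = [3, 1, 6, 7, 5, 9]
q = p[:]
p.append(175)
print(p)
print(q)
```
[3, 1, 6, 7, 5, 9, 175]
[3, 1, 6, 7, 5, 9]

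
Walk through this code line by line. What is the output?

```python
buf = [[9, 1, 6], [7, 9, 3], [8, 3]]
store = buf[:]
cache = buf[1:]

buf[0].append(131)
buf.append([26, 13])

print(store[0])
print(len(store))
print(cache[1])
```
[9, 1, 6, 131]
3
[8, 3]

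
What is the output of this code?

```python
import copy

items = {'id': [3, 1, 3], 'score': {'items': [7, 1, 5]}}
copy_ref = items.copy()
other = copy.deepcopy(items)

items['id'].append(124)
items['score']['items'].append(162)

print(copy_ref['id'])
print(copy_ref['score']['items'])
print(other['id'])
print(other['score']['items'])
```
[3, 1, 3, 124]
[7, 1, 5, 162]
[3, 1, 3]
[7, 1, 5]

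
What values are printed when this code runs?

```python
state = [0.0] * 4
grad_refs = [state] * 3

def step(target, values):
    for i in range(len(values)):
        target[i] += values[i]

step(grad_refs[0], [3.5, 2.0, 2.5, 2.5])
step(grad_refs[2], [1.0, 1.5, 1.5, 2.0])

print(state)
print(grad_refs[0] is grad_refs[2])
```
[4.5, 3.5, 4.0, 4.5]
True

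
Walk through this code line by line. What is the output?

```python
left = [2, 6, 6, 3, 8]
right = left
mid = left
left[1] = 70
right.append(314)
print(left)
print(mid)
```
[2, 70, 6, 3, 8, 314]
[2, 70, 6, 3, 8, 314]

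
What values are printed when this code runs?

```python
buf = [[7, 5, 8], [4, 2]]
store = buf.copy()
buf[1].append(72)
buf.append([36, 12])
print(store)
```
[[7, 5, 8], [4, 2, 72]]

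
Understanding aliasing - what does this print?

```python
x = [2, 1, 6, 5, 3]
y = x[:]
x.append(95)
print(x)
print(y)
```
[2, 1, 6, 5, 3, 95]
[2, 1, 6, 5, 3]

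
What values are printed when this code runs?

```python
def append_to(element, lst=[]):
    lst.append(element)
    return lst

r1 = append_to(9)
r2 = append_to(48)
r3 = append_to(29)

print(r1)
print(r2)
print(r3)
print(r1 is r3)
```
[9, 48, 29]
[9, 48, 29]
[9, 48, 29]
True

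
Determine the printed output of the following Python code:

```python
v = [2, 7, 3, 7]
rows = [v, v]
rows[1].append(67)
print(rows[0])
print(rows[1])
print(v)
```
[2, 7, 3, 7, 67]
[2, 7, 3, 7, 67]
[2, 7, 3, 7, 67]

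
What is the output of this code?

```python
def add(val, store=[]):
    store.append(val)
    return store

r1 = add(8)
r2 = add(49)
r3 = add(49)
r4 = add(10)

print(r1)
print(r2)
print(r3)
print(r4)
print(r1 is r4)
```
[8, 49, 49, 10]
[8, 49, 49, 10]
[8, 49, 49, 10]
[8, 49, 49, 10]
True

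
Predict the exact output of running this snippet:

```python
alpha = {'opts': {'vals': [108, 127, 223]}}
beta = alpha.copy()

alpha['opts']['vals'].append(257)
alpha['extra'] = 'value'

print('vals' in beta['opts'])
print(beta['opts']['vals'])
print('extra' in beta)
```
True
[108, 127, 223, 257]
False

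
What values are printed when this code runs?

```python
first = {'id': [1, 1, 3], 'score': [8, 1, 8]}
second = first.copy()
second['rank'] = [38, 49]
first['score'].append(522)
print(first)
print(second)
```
{'id': [1, 1, 3], 'score': [8, 1, 8, 522]}
{'id': [1, 1, 3], 'score': [8, 1, 8, 522], 'rank': [38, 49]}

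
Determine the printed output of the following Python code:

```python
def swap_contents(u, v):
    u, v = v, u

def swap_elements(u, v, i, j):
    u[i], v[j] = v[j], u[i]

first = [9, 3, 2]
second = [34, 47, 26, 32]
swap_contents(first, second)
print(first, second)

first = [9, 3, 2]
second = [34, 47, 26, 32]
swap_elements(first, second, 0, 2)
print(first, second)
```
[9, 3, 2] [34, 47, 26, 32]
[26, 3, 2] [34, 47, 9, 32]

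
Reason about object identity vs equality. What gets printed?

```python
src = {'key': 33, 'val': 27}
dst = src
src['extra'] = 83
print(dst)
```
{'key': 33, 'val': 27, 'extra': 83}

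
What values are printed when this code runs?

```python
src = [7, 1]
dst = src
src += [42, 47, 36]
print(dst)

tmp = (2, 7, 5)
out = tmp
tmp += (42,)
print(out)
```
[7, 1, 42, 47, 36]
(2, 7, 5)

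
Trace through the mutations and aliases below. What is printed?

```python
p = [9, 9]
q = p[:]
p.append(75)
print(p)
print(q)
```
[9, 9, 75]
[9, 9]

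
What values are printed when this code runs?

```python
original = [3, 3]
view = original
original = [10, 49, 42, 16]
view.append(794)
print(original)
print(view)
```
[10, 49, 42, 16]
[3, 3, 794]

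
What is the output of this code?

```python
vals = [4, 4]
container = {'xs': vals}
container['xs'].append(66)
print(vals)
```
[4, 4, 66]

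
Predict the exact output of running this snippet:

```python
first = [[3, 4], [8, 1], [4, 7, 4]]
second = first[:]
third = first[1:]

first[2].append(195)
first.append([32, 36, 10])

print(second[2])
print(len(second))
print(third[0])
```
[4, 7, 4, 195]
3
[8, 1]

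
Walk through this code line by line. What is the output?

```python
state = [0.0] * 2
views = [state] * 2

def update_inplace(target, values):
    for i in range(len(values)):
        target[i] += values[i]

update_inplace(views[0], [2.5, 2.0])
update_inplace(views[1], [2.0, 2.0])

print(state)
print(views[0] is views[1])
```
[4.5, 4.0]
True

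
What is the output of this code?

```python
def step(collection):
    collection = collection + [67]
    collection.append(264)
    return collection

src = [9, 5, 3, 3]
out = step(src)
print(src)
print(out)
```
[9, 5, 3, 3]
[9, 5, 3, 3, 67, 264]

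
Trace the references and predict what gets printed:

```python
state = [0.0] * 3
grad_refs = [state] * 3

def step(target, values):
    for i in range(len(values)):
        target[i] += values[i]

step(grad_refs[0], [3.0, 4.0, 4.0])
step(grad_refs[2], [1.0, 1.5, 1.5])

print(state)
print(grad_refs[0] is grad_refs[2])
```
[4.0, 5.5, 5.5]
True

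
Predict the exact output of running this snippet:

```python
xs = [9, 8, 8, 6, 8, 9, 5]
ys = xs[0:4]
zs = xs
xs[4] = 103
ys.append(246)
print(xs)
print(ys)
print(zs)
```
[9, 8, 8, 6, 103, 9, 5]
[9, 8, 8, 6, 246]
[9, 8, 8, 6, 103, 9, 5]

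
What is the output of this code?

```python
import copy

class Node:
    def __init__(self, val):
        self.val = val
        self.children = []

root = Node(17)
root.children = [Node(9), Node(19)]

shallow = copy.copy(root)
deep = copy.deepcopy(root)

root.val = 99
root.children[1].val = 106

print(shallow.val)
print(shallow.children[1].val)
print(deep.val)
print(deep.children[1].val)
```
17
106
17
19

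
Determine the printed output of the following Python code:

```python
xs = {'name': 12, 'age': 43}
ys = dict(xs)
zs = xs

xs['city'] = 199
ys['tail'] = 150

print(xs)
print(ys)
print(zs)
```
{'name': 12, 'age': 43, 'city': 199}
{'name': 12, 'age': 43, 'tail': 150}
{'name': 12, 'age': 43, 'city': 199}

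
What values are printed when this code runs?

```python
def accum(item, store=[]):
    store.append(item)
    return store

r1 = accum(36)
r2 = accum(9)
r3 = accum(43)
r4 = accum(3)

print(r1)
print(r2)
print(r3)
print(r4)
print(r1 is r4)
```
[36, 9, 43, 3]
[36, 9, 43, 3]
[36, 9, 43, 3]
[36, 9, 43, 3]
True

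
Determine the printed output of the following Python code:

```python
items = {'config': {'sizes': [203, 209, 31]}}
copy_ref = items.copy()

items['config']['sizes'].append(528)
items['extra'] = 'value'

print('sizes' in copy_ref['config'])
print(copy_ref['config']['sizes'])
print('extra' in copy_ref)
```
True
[203, 209, 31, 528]
False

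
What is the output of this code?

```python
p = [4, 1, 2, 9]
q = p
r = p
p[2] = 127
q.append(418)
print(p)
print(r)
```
[4, 1, 127, 9, 418]
[4, 1, 127, 9, 418]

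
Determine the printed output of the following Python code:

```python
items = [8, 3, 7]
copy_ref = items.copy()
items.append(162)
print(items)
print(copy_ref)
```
[8, 3, 7, 162]
[8, 3, 7]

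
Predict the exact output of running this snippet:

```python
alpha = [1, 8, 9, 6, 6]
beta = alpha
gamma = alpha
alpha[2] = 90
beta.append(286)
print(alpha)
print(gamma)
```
[1, 8, 90, 6, 6, 286]
[1, 8, 90, 6, 6, 286]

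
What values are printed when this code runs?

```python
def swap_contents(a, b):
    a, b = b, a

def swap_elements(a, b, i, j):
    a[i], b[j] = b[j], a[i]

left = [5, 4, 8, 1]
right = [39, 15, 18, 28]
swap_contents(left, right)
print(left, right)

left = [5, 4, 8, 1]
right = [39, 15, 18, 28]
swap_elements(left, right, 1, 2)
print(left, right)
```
[5, 4, 8, 1] [39, 15, 18, 28]
[5, 18, 8, 1] [39, 15, 4, 28]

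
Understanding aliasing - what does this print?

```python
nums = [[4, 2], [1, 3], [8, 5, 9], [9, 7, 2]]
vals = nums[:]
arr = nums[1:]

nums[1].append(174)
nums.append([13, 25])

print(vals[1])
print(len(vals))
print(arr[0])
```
[1, 3, 174]
4
[1, 3, 174]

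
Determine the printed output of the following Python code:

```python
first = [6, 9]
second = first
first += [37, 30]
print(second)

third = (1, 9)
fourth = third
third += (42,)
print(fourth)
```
[6, 9, 37, 30]
(1, 9)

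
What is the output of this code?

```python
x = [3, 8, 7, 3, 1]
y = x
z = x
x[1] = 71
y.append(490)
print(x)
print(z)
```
[3, 71, 7, 3, 1, 490]
[3, 71, 7, 3, 1, 490]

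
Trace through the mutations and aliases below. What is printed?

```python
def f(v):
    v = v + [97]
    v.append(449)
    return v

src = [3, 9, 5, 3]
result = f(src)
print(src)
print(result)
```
[3, 9, 5, 3]
[3, 9, 5, 3, 97, 449]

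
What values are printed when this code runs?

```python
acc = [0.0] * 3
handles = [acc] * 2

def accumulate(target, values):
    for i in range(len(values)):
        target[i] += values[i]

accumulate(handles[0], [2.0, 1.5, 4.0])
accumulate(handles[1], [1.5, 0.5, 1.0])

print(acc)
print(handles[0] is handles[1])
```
[3.5, 2.0, 5.0]
True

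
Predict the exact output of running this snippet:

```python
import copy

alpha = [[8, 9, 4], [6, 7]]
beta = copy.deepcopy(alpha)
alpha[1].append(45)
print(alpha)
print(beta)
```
[[8, 9, 4], [6, 7, 45]]
[[8, 9, 4], [6, 7]]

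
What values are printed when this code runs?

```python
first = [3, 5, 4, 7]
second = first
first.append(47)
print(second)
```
[3, 5, 4, 7, 47]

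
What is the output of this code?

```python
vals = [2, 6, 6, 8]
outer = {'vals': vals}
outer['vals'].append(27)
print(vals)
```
[2, 6, 6, 8, 27]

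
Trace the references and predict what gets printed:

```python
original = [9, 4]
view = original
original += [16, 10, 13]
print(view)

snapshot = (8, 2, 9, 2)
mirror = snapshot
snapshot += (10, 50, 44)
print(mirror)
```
[9, 4, 16, 10, 13]
(8, 2, 9, 2)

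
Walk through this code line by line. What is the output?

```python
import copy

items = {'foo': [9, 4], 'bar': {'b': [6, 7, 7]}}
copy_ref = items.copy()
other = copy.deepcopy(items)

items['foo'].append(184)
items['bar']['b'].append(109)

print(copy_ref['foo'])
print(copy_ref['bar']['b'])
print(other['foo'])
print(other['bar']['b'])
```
[9, 4, 184]
[6, 7, 7, 109]
[9, 4]
[6, 7, 7]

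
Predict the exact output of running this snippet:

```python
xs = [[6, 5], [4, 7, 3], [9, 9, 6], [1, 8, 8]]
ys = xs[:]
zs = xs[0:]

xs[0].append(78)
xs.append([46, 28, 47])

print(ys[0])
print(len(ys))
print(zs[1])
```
[6, 5, 78]
4
[4, 7, 3]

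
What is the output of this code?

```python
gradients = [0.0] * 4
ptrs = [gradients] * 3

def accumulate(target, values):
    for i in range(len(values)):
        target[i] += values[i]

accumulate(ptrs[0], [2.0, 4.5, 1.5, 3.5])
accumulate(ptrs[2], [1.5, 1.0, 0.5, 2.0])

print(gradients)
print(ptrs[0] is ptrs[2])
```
[3.5, 5.5, 2.0, 5.5]
True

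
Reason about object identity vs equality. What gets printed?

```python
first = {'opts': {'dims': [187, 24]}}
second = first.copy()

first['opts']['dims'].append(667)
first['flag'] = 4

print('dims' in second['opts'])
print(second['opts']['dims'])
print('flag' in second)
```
True
[187, 24, 667]
False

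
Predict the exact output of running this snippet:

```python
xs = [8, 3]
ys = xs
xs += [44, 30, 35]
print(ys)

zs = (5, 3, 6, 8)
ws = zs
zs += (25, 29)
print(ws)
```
[8, 3, 44, 30, 35]
(5, 3, 6, 8)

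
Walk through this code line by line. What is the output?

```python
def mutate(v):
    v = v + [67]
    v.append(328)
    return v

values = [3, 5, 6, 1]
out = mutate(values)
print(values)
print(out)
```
[3, 5, 6, 1]
[3, 5, 6, 1, 67, 328]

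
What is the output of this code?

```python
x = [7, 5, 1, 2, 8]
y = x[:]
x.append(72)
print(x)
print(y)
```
[7, 5, 1, 2, 8, 72]
[7, 5, 1, 2, 8]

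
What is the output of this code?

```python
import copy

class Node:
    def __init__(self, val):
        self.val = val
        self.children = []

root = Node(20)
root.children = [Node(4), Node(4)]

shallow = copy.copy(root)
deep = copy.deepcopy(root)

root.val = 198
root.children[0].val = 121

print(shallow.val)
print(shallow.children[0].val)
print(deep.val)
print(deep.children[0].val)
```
20
121
20
4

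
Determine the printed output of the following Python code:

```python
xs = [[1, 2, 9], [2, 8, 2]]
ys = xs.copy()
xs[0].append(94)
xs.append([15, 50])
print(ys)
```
[[1, 2, 9, 94], [2, 8, 2]]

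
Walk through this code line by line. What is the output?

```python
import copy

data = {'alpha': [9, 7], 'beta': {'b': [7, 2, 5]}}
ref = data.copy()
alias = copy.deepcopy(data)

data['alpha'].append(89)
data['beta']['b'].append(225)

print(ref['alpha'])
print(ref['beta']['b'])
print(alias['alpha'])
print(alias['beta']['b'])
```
[9, 7, 89]
[7, 2, 5, 225]
[9, 7]
[7, 2, 5]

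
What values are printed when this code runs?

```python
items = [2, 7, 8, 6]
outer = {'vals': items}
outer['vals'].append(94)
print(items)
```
[2, 7, 8, 6, 94]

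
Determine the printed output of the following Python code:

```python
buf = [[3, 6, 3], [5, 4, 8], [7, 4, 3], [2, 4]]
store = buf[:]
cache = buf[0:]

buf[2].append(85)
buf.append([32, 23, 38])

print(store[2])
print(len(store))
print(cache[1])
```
[7, 4, 3, 85]
4
[5, 4, 8]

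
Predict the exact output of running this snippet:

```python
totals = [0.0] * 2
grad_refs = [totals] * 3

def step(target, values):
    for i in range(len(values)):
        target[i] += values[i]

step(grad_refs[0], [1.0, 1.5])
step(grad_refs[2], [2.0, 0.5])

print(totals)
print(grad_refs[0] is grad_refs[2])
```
[3.0, 2.0]
True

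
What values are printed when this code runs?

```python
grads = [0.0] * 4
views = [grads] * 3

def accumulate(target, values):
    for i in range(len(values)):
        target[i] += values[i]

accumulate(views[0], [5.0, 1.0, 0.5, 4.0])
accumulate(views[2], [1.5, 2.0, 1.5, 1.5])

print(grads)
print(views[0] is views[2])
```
[6.5, 3.0, 2.0, 5.5]
True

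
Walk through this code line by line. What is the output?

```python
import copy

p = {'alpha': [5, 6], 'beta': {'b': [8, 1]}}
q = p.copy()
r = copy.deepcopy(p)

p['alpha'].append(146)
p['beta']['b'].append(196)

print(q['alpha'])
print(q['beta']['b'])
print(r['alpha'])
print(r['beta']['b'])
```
[5, 6, 146]
[8, 1, 196]
[5, 6]
[8, 1]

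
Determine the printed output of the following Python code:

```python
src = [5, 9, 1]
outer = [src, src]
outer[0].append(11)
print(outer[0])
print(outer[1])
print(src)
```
[5, 9, 1, 11]
[5, 9, 1, 11]
[5, 9, 1, 11]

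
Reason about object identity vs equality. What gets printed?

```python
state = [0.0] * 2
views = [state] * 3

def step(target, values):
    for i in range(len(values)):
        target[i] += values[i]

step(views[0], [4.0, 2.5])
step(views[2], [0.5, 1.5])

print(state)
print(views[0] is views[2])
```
[4.5, 4.0]
True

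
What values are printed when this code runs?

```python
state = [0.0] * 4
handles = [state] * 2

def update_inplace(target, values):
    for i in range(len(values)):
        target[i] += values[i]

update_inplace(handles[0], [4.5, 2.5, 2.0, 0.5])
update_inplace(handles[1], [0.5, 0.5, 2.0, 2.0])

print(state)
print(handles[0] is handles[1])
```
[5.0, 3.0, 4.0, 2.5]
True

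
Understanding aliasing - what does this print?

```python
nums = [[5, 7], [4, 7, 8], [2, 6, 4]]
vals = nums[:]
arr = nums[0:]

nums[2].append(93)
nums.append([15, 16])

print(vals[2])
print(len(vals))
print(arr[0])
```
[2, 6, 4, 93]
3
[5, 7]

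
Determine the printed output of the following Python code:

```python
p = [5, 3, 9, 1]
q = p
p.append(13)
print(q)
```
[5, 3, 9, 1, 13]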